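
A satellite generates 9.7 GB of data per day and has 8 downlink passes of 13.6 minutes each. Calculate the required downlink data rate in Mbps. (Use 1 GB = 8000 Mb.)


total contact time = 8 * 13.6 * 60 = 6528.0000 s
data = 9.7 GB = 77600.0000 Mb
rate = 77600.0000 / 6528.0000 = 11.8873 Mbps

11.8873 Mbps


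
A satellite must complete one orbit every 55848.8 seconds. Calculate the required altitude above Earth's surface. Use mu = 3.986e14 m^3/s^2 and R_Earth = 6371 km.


T = 55848.8 s
r = (mu*T^2/(4*pi^2))^(1/3) = (3.986e14 * 55848.8^2 / (4*pi^2))^(1/3)
r = 3.1579246e+07 m = 31579.2455 km
alt = r - R_E = 31579.2455 - 6371 = 25208.2455 km

25208.2455 km


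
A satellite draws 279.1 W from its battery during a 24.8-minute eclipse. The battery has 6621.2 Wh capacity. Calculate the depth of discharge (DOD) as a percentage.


E_used = P * t / 60 = 279.1 * 24.8 / 60 = 115.3613 Wh
DOD = E_used / E_total * 100 = 115.3613 / 6621.2 * 100
DOD = 1.7423 %

1.7423 %


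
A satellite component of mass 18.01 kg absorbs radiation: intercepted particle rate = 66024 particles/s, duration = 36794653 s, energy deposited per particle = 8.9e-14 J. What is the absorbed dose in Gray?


Total energy deposited = rate * time * E_per
  = 66024 * 36794653 * 8.9e-14 = 0.2162104 J
Dose = E_total / mass = 0.2162104 / 18.01
Dose = 0.01200502 Gy

0.0120 Gy


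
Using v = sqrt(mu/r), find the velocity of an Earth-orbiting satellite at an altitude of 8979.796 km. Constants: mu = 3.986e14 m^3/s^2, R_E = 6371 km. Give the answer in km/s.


r = R_E + alt = 6371.0 + 8979.796 = 15350.7960 km = 1.5350796e+07 m
v = sqrt(mu/r) = sqrt(3.986e14 / 1.5350796e+07) = 5095.6923 m/s = 5.0957 km/s

5.0957 km/s


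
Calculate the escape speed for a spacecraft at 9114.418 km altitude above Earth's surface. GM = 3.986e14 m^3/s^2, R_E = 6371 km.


r = 6371.0 + 9114.418 = 15485.4180 km = 1.5485418e+07 m
v_esc = sqrt(2*mu/r) = sqrt(2*3.986e14 / 1.5485418e+07)
v_esc = 7175.0045 m/s = 7.1750 km/s

7.1750 km/s


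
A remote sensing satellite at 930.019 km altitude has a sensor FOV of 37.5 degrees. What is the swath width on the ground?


FOV = 37.5 deg = 0.6544985 rad
swath = 2 * alt * tan(FOV/2) = 2 * 930.019 * tan(0.3272492)
swath = 2 * 930.019 * 0.3394543
swath = 631.3978 km

631.3978 km


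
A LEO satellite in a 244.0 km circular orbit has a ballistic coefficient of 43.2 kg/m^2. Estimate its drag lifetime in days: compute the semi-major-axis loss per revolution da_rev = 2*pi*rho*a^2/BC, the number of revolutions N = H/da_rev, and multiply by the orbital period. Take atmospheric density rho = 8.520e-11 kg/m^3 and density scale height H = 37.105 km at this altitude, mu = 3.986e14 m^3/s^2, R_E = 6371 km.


a = R_E + alt = 6615.0000 km = 6.615e+06 m
da_rev = 2*pi*rho*a^2/BC = 2*pi*8.520e-11*(6.615e+06)^2/43.2 = 542.244822 m per revolution
N = H/da_rev = 37105.0000 m / 542.244822 m = 68.4285 revolutions
P = 2*pi*sqrt(a^3/mu) = 5354.3406 s
lifetime = N*P = 68.4285 * 5354.3406 = 366389.4978 s = 4.2406 days

4.2406 days


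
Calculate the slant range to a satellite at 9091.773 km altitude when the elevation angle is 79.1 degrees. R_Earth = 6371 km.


h = 9091.773 km, el = 79.1 deg
d = -R_E*sin(el) + sqrt((R_E*sin(el))^2 + 2*R_E*h + h^2)
d = -6371.0000*sin(1.3806) + sqrt((6371.0000*0.9819587)^2 + 2*6371.0000*9091.773 + 9091.773^2)
d = 9159.7116 km

9159.7116 km


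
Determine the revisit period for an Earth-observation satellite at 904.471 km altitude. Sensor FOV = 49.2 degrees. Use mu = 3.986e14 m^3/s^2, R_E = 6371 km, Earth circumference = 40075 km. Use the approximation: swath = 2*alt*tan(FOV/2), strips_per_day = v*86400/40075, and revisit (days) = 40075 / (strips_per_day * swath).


swath = 2*904.471*tan(0.429351) = 828.1983 km
v = sqrt(mu/r) = 7401.8127 m/s = 7.4018 km/s
strips/day = v*86400/40075 = 7.4018*86400/40075 = 15.9580
coverage/day = strips * swath = 15.9580 * 828.1983 = 13216.3838 km
revisit = 40075 / 13216.3838 = 3.0322 days

3.0322 days


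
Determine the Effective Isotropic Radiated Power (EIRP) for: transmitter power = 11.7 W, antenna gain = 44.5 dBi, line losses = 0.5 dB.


Pt = 11.7 W = 10.6819 dBW
EIRP = Pt_dBW + Gt - losses = 10.6819 + 44.5 - 0.5 = 54.6819 dBW

54.6819 dBW


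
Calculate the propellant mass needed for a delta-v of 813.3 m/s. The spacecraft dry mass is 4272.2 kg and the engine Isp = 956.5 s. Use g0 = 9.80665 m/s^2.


ve = Isp * g0 = 956.5 * 9.80665 = 9380.060725 m/s
mass ratio = exp(dv/ve) = exp(813.3/9380.060725) = 1.09057513
m_prop = m_dry * (mr - 1) = 4272.2 * (1.09057513 - 1)
m_prop = 386.9551 kg

386.9551 kg


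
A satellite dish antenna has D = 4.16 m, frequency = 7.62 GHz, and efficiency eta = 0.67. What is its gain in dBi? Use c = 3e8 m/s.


lambda = c/f = 3e8 / 7.62e+09 = 0.03937008 m
G = eta*(pi*D/lambda)^2 = 0.67*(pi*4.16/0.03937008)^2
G = 73829.2816 (linear)
G = 10*log10(73829.2816) = 48.6823 dBi

48.6823 dBi


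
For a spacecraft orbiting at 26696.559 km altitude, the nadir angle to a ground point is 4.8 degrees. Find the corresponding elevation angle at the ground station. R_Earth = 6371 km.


r = R_E + alt = 33067.5590 km
Law of sines in the satellite / Earth-center / ground-point triangle:
  sin(nadir)/R_E = sin(90 + el)/r  =>  cos(el) = (r/R_E)*sin(nadir)
cos(el) = (33067.5590 / 6371.0000) * sin(4.8 deg) = 0.4343152
el = arccos(0.4343152) = 64.2583 deg
(Earth-central angle = 90 - nadir - el = 20.9417 deg)

64.2583 degrees


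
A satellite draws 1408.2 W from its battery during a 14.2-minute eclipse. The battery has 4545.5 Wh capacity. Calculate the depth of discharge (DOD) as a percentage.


E_used = P * t / 60 = 1408.2 * 14.2 / 60 = 333.2740 Wh
DOD = E_used / E_total * 100 = 333.2740 / 4545.5 * 100
DOD = 7.3320 %

7.3320 %


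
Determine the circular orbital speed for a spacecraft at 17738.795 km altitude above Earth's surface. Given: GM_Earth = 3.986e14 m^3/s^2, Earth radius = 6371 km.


r = R_E + alt = 6371.0 + 17738.795 = 24109.7950 km = 2.4109795e+07 m
v = sqrt(mu/r) = sqrt(3.986e14 / 2.4109795e+07) = 4066.0423 m/s = 4.0660 km/s

4.0660 km/s


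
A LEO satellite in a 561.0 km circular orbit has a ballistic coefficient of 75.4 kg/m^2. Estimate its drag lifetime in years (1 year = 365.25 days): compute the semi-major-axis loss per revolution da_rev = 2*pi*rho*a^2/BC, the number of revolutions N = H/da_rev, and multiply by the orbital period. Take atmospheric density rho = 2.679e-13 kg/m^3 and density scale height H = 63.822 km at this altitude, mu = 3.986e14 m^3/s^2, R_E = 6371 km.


a = R_E + alt = 6932.0000 km = 6.932e+06 m
da_rev = 2*pi*rho*a^2/BC = 2*pi*2.679e-13*(6.932e+06)^2/75.4 = 1.072750 m per revolution
N = H/da_rev = 63822.0000 m / 1.072750 m = 59493.8488 revolutions
P = 2*pi*sqrt(a^3/mu) = 5743.7966 s
lifetime = N*P = 59493.8488 * 5743.7966 = 3.4172057e+08 s = 3955.0991 days
years = 3955.0991 / 365.25 = 10.8285 years

10.8285 years


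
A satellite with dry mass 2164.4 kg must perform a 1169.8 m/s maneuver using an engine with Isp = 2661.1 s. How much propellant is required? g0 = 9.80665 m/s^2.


ve = Isp * g0 = 2661.1 * 9.80665 = 26096.476315 m/s
mass ratio = exp(dv/ve) = exp(1169.8/26096.476315) = 1.04584584
m_prop = m_dry * (mr - 1) = 2164.4 * (1.04584584 - 1)
m_prop = 99.2287 kg

99.2287 kg


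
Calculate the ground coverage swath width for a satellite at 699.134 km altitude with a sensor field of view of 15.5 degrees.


FOV = 15.5 deg = 0.270526 rad
swath = 2 * alt * tan(FOV/2) = 2 * 699.134 * tan(0.135263)
swath = 2 * 699.134 * 0.136094
swath = 190.2959 km

190.2959 km


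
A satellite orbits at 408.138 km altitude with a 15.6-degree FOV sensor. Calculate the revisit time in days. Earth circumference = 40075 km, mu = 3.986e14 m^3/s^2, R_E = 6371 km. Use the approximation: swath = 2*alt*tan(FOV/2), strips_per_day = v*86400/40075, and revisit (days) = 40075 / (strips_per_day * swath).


swath = 2*408.138*tan(0.1361357) = 111.8159 km
v = sqrt(mu/r) = 7667.9877 m/s = 7.6680 km/s
strips/day = v*86400/40075 = 7.6680*86400/40075 = 16.5319
coverage/day = strips * swath = 16.5319 * 111.8159 = 1848.5244 km
revisit = 40075 / 1848.5244 = 21.6795 days

21.6795 days


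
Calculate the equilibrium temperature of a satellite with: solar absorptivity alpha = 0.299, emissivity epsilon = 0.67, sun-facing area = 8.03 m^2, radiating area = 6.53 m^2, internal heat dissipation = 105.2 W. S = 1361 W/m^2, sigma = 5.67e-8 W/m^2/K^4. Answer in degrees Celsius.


Numerator = alpha*S*A_sun + Q_int = 0.299*1361*8.03 + 105.2 = 3372.9202 W
Denominator = eps*sigma*A_rad = 0.67*5.67e-8*6.53 = 2.4806817e-07 W/K^4
T^4 = 1.3596747e+10 K^4
T = 341.4749 K = 68.3249 C

68.3249 degrees Celsius


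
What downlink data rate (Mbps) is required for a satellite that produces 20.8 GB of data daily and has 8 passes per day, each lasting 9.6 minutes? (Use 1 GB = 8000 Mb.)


total contact time = 8 * 9.6 * 60 = 4608.0000 s
data = 20.8 GB = 166400.0000 Mb
rate = 166400.0000 / 4608.0000 = 36.1111 Mbps

36.1111 Mbps


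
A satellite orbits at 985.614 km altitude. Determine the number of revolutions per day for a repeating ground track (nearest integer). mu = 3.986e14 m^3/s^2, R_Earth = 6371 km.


r = 7.356614e+06 m
T = 2*pi*sqrt(r^3/mu) = 6279.5450 s = 104.6591 min
revs/day = 1440 / 104.6591 = 13.7590
Rounded: 14 revolutions per day

14 revolutions per day


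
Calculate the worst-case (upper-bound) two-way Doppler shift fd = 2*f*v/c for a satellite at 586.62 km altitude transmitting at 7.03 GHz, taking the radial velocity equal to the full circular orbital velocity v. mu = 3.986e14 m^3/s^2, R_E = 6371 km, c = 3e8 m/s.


r = 6.95762e+06 m
v = sqrt(mu/r) = 7568.9963 m/s (worst-case radial velocity)
f = 7.03 GHz = 7.03e+09 Hz
fd = 2*f*v/c = 2*7.03e+09*7568.9963/3.0e+08
fd = 354733.6278 Hz

354733.6278 Hz


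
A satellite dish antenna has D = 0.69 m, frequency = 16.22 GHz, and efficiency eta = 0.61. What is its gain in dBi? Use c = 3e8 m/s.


lambda = c/f = 3e8 / 1.622e+10 = 0.01849568 m
G = eta*(pi*D/lambda)^2 = 0.61*(pi*0.69/0.01849568)^2
G = 8378.8989 (linear)
G = 10*log10(8378.8989) = 39.2319 dBi

39.2319 dBi


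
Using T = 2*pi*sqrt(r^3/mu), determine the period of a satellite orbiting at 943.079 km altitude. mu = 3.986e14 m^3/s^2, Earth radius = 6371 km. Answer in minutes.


r = 7314.0790 km = 7.314079e+06 m
T = 2*pi*sqrt(r^3/mu) = 2*pi*sqrt(3.9127215e+20 / 3.986e14)
T = 6225.1625 s = 103.7527 min

103.7527 minutes


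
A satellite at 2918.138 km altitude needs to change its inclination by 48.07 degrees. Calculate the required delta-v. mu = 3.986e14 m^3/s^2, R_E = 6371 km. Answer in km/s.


r = 9289.1380 km = 9.289138e+06 m
V = sqrt(mu/r) = 6550.5979 m/s
di = 48.07 deg = 0.8389798 rad
dV = 2*V*sin(di/2) = 2*6550.5979*sin(0.4194899)
dV = 5336.0465 m/s = 5.3360 km/s

5.3360 km/s


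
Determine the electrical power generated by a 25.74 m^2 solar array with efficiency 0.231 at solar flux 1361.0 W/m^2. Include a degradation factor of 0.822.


P = area * eta * S * degradation
P = 25.74 * 0.231 * 1361.0 * 0.822
P = 6651.9728 W

6651.9728 W


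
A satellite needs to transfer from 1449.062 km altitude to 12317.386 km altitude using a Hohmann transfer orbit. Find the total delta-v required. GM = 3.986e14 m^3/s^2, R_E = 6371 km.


r1 = 7820.0620 km = 7.820062e+06 m
r2 = 18688.3860 km = 1.8688386e+07 m
dv1 = sqrt(mu/r1)*(sqrt(2*r2/(r1+r2)) - 1) = 1338.1576 m/s
dv2 = sqrt(mu/r2)*(1 - sqrt(2*r1/(r1+r2))) = 1070.9021 m/s
total dv = |dv1| + |dv2| = 1338.1576 + 1070.9021 = 2409.0597 m/s = 2.4091 km/s

2.4091 km/s


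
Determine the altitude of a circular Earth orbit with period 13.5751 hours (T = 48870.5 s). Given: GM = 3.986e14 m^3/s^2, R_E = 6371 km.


T = 48870.5 s
r = (mu*T^2/(4*pi^2))^(1/3) = (3.986e14 * 48870.5^2 / (4*pi^2))^(1/3)
r = 2.8890632e+07 m = 28890.6319 km
alt = r - R_E = 28890.6319 - 6371 = 22519.6319 km

22519.6319 km


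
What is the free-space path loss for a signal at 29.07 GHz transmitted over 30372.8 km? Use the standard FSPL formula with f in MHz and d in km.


f = 29.07 GHz = 29070.0000 MHz
d = 30372.8 km
FSPL = 32.44 + 20*log10(29070.0000) + 20*log10(30372.8)
FSPL = 32.44 + 89.2689 + 89.6497
FSPL = 211.3586 dB

211.3586 dB


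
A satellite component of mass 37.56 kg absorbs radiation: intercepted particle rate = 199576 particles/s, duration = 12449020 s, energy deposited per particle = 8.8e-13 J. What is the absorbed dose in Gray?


Total energy deposited = rate * time * E_per
  = 199576 * 12449020 * 8.8e-13 = 2.1864 J
Dose = E_total / mass = 2.1864 / 37.56
Dose = 0.0582104 Gy

0.0582 Gy


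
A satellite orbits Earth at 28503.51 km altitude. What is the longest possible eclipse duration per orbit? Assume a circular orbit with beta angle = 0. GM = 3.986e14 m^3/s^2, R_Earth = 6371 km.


r = 34874.5100 km
T = 1080.2447 min
Eclipse fraction = arcsin(R_E/r)/pi = arcsin(6371.0000/34874.5100)/pi
= arcsin(0.1826836)/pi = 0.05847839
Eclipse duration = 0.05847839 * 1080.2447 = 63.1710 min

63.1710 minutes


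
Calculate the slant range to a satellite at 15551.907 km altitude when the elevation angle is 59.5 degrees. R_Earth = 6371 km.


h = 15551.907 km, el = 59.5 deg
d = -R_E*sin(el) + sqrt((R_E*sin(el))^2 + 2*R_E*h + h^2)
d = -6371.0000*sin(1.0385) + sqrt((6371.0000*0.8616292)^2 + 2*6371.0000*15551.907 + 15551.907^2)
d = 16193.6913 km

16193.6913 km


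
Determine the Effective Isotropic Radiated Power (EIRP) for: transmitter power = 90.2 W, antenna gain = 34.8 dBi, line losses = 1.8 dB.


Pt = 90.2 W = 19.5521 dBW
EIRP = Pt_dBW + Gt - losses = 19.5521 + 34.8 - 1.8 = 52.5521 dBW

52.5521 dBW


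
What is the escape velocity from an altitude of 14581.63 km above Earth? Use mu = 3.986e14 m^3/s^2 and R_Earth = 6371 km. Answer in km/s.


r = 6371.0 + 14581.63 = 20952.6300 km = 2.095263e+07 m
v_esc = sqrt(2*mu/r) = sqrt(2*3.986e14 / 2.095263e+07)
v_esc = 6168.2842 m/s = 6.1683 km/s

6.1683 km/s


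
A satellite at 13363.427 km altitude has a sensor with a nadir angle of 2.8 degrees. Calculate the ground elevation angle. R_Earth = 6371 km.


r = R_E + alt = 19734.4270 km
Law of sines in the satellite / Earth-center / ground-point triangle:
  sin(nadir)/R_E = sin(90 + el)/r  =>  cos(el) = (r/R_E)*sin(nadir)
cos(el) = (19734.4270 / 6371.0000) * sin(2.8 deg) = 0.1513141
el = arccos(0.1513141) = 81.2969 deg
(Earth-central angle = 90 - nadir - el = 5.9031 deg)

81.2969 degrees


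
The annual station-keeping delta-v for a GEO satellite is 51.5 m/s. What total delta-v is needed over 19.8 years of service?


dV = rate * years = 51.5 * 19.8
dV = 1019.7000 m/s

1019.7000 m/s


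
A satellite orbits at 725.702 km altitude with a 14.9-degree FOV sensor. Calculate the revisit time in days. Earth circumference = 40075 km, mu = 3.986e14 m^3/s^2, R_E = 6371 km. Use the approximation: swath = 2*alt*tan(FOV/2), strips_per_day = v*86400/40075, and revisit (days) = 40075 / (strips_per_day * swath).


swath = 2*725.702*tan(0.130027) = 189.7926 km
v = sqrt(mu/r) = 7494.4603 m/s = 7.4945 km/s
strips/day = v*86400/40075 = 7.4945*86400/40075 = 16.1577
coverage/day = strips * swath = 16.1577 * 189.7926 = 3066.6187 km
revisit = 40075 / 3066.6187 = 13.0681 days

13.0681 days


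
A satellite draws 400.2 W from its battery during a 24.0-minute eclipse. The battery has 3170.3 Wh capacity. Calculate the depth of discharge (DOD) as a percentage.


E_used = P * t / 60 = 400.2 * 24.0 / 60 = 160.0800 Wh
DOD = E_used / E_total * 100 = 160.0800 / 3170.3 * 100
DOD = 5.0494 %

5.0494 %


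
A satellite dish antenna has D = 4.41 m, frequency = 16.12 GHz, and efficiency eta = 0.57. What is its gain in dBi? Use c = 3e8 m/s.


lambda = c/f = 3e8 / 1.612e+10 = 0.01861042 m
G = eta*(pi*D/lambda)^2 = 0.57*(pi*4.41/0.01861042)^2
G = 315892.5223 (linear)
G = 10*log10(315892.5223) = 54.9954 dBi

54.9954 dBi


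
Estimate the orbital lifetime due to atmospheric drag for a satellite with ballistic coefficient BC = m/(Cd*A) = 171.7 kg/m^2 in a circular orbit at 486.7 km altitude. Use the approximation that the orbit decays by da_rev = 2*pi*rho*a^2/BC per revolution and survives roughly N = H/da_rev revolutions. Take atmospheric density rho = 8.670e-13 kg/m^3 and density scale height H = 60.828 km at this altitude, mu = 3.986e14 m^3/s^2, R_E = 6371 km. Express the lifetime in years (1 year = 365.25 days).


a = R_E + alt = 6857.7000 km = 6.8577e+06 m
da_rev = 2*pi*rho*a^2/BC = 2*pi*8.670e-13*(6.8577e+06)^2/171.7 = 1.492058 m per revolution
N = H/da_rev = 60828.0000 m / 1.492058 m = 40767.8588 revolutions
P = 2*pi*sqrt(a^3/mu) = 5651.6980 s
lifetime = N*P = 40767.8588 * 5651.6980 = 2.3040762e+08 s = 2666.7549 days
years = 2666.7549 / 365.25 = 7.3012 years

7.3012 years


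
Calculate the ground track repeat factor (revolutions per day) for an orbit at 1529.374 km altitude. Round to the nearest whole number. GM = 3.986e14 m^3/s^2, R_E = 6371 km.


r = 7.900374e+06 m
T = 2*pi*sqrt(r^3/mu) = 6988.4795 s = 116.4747 min
revs/day = 1440 / 116.4747 = 12.3632
Rounded: 12 revolutions per day

12 revolutions per day


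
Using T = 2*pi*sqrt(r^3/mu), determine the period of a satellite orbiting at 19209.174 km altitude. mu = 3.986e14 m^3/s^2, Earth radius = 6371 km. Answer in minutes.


r = 25580.1740 km = 2.5580174e+07 m
T = 2*pi*sqrt(r^3/mu) = 2*pi*sqrt(1.6738267e+22 / 3.986e14)
T = 40716.1272 s = 678.6021 min

678.6021 minutes


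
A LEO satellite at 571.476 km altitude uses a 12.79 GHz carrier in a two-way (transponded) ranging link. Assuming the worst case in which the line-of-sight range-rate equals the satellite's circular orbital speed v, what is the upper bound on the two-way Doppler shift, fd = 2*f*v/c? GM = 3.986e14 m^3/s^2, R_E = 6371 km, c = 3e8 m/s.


r = 6.942476e+06 m
v = sqrt(mu/r) = 7577.2472 m/s (worst-case radial velocity)
f = 12.79 GHz = 1.279e+10 Hz
fd = 2*f*v/c = 2*1.279e+10*7577.2472/3.0e+08
fd = 646086.6079 Hz

646086.6079 Hz


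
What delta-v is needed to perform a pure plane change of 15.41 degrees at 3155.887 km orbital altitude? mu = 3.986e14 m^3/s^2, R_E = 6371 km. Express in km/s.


r = 9526.8870 km = 9.526887e+06 m
V = sqrt(mu/r) = 6468.3445 m/s
di = 15.41 deg = 0.2689552 rad
dV = 2*V*sin(di/2) = 2*6468.3445*sin(0.1344776)
dV = 1734.4564 m/s = 1.7345 km/s

1.7345 km/s


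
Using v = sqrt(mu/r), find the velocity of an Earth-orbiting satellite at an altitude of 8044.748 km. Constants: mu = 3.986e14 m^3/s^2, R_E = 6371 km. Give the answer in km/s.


r = R_E + alt = 6371.0 + 8044.748 = 14415.7480 km = 1.4415748e+07 m
v = sqrt(mu/r) = sqrt(3.986e14 / 1.4415748e+07) = 5258.3569 m/s = 5.2584 km/s

5.2584 km/s


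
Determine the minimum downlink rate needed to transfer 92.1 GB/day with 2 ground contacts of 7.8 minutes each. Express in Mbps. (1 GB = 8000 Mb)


total contact time = 2 * 7.8 * 60 = 936.0000 s
data = 92.1 GB = 736800.0000 Mb
rate = 736800.0000 / 936.0000 = 787.1795 Mbps

787.1795 Mbps


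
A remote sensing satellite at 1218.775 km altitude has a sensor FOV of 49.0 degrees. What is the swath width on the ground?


FOV = 49.0 deg = 0.8552113 rad
swath = 2 * alt * tan(FOV/2) = 2 * 1218.775 * tan(0.4276057)
swath = 2 * 1218.775 * 0.4557263
swath = 1110.8555 km

1110.8555 km


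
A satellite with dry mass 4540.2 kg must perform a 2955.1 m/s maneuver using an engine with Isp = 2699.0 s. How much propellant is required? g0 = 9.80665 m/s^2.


ve = Isp * g0 = 2699.0 * 9.80665 = 26468.148350 m/s
mass ratio = exp(dv/ve) = exp(2955.1/26468.148350) = 1.11811854
m_prop = m_dry * (mr - 1) = 4540.2 * (1.11811854 - 1)
m_prop = 536.2818 kg

536.2818 kg


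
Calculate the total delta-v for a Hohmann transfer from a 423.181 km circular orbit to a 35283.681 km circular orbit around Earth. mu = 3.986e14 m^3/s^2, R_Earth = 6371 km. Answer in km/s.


r1 = 6794.1810 km = 6.794181e+06 m
r2 = 41654.6810 km = 4.1654681e+07 m
dv1 = sqrt(mu/r1)*(sqrt(2*r2/(r1+r2)) - 1) = 2384.4711 m/s
dv2 = sqrt(mu/r2)*(1 - sqrt(2*r1/(r1+r2))) = 1455.1610 m/s
total dv = |dv1| + |dv2| = 2384.4711 + 1455.1610 = 3839.6321 m/s = 3.8396 km/s

3.8396 km/s


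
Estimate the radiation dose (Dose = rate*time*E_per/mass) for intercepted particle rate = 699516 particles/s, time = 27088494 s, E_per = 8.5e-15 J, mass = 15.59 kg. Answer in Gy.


Total energy deposited = rate * time * E_per
  = 699516 * 27088494 * 8.5e-15 = 0.1610651 J
Dose = E_total / mass = 0.1610651 / 15.59
Dose = 0.01033131 Gy

0.0103 Gy


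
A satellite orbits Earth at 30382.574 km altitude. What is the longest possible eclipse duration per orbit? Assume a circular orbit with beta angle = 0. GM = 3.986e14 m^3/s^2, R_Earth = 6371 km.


r = 36753.5740 km
T = 1168.7169 min
Eclipse fraction = arcsin(R_E/r)/pi = arcsin(6371.0000/36753.5740)/pi
= arcsin(0.1733437)/pi = 0.05545714
Eclipse duration = 0.05545714 * 1168.7169 = 64.8137 min

64.8137 minutes


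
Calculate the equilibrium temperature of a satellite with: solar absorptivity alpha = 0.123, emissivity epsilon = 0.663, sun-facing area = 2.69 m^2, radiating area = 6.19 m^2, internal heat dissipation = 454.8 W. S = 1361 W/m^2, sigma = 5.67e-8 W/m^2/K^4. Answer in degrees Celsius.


Numerator = alpha*S*A_sun + Q_int = 0.123*1361*2.69 + 454.8 = 905.1141 W
Denominator = eps*sigma*A_rad = 0.663*5.67e-8*6.19 = 2.326951e-07 W/K^4
T^4 = 3.8896998e+09 K^4
T = 249.7348 K = -23.4152 C

-23.4152 degrees Celsius


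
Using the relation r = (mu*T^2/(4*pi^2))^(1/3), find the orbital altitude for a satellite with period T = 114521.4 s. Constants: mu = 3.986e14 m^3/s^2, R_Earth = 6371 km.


T = 114521.4 s
r = (mu*T^2/(4*pi^2))^(1/3) = (3.986e14 * 114521.4^2 / (4*pi^2))^(1/3)
r = 5.0970272e+07 m = 50970.2720 km
alt = r - R_E = 50970.2720 - 6371 = 44599.2720 km

44599.2720 km


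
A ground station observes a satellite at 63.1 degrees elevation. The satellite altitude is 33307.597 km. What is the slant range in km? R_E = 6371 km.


h = 33307.597 km, el = 63.1 deg
d = -R_E*sin(el) + sqrt((R_E*sin(el))^2 + 2*R_E*h + h^2)
d = -6371.0000*sin(1.1013) + sqrt((6371.0000*0.8917975)^2 + 2*6371.0000*33307.597 + 33307.597^2)
d = 33892.1179 km

33892.1179 km


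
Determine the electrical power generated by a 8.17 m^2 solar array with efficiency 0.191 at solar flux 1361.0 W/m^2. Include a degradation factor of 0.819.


P = area * eta * S * degradation
P = 8.17 * 0.191 * 1361.0 * 0.819
P = 1739.3919 W

1739.3919 W


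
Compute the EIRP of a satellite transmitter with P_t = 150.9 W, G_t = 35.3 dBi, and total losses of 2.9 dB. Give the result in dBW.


Pt = 150.9 W = 21.7869 dBW
EIRP = Pt_dBW + Gt - losses = 21.7869 + 35.3 - 2.9 = 54.1869 dBW

54.1869 dBW


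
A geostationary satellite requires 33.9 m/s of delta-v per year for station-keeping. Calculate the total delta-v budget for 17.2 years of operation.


dV = rate * years = 33.9 * 17.2
dV = 583.0800 m/s

583.0800 m/s


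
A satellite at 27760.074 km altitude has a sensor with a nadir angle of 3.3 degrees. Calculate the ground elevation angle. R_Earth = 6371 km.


r = R_E + alt = 34131.0740 km
Law of sines in the satellite / Earth-center / ground-point triangle:
  sin(nadir)/R_E = sin(90 + el)/r  =>  cos(el) = (r/R_E)*sin(nadir)
cos(el) = (34131.0740 / 6371.0000) * sin(3.3 deg) = 0.3083852
el = arccos(0.3083852) = 72.0381 deg
(Earth-central angle = 90 - nadir - el = 14.6619 deg)

72.0381 degrees


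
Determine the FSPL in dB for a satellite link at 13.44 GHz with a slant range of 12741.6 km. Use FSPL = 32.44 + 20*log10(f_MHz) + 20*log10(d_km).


f = 13.44 GHz = 13440.0000 MHz
d = 12741.6 km
FSPL = 32.44 + 20*log10(13440.0000) + 20*log10(12741.6)
FSPL = 32.44 + 82.5680 + 82.1045
FSPL = 197.1125 dB

197.1125 dB


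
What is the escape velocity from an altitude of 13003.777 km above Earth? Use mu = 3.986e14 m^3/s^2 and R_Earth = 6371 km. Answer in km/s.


r = 6371.0 + 13003.777 = 19374.7770 km = 1.9374777e+07 m
v_esc = sqrt(2*mu/r) = sqrt(2*3.986e14 / 1.9374777e+07)
v_esc = 6414.5366 m/s = 6.4145 km/s

6.4145 km/s


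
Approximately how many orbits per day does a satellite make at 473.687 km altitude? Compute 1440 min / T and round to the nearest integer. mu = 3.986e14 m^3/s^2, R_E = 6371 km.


r = 6.844687e+06 m
T = 2*pi*sqrt(r^3/mu) = 5635.6188 s = 93.9270 min
revs/day = 1440 / 93.9270 = 15.3311
Rounded: 15 revolutions per day

15 revolutions per day


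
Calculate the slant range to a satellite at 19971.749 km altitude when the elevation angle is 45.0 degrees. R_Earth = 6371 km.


h = 19971.749 km, el = 45.0 deg
d = -R_E*sin(el) + sqrt((R_E*sin(el))^2 + 2*R_E*h + h^2)
d = -6371.0000*sin(0.7853982) + sqrt((6371.0000*0.7071068)^2 + 2*6371.0000*19971.749 + 19971.749^2)
d = 21449.7064 km

21449.7064 km


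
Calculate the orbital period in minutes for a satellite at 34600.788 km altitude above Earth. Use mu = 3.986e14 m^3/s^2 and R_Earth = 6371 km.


r = 40971.7880 km = 4.0971788e+07 m
T = 2*pi*sqrt(r^3/mu) = 2*pi*sqrt(6.8778825e+22 / 3.986e14)
T = 82535.0838 s = 1375.5847 min

1375.5847 minutes


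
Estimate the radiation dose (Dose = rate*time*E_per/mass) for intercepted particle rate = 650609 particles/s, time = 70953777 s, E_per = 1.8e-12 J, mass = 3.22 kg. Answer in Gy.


Total energy deposited = rate * time * E_per
  = 650609 * 70953777 * 1.8e-12 = 83.0937 J
Dose = E_total / mass = 83.0937 / 3.22
Dose = 25.8055 Gy

25.8055 Gy


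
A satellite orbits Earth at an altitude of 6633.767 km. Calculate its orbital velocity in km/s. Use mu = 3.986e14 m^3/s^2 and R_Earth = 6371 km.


r = R_E + alt = 6371.0 + 6633.767 = 13004.7670 km = 1.3004767e+07 m
v = sqrt(mu/r) = sqrt(3.986e14 / 1.3004767e+07) = 5536.2712 m/s = 5.5363 km/s

5.5363 km/s


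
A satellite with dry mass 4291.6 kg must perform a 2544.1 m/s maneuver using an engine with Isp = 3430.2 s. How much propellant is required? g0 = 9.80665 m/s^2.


ve = Isp * g0 = 3430.2 * 9.80665 = 33638.770830 m/s
mass ratio = exp(dv/ve) = exp(2544.1/33638.770830) = 1.07856342
m_prop = m_dry * (mr - 1) = 4291.6 * (1.07856342 - 1)
m_prop = 337.1628 kg

337.1628 kg


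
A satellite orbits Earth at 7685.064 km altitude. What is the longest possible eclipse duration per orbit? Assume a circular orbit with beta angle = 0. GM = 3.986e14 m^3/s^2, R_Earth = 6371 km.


r = 14056.0640 km
T = 276.4112 min
Eclipse fraction = arcsin(R_E/r)/pi = arcsin(6371.0000/14056.0640)/pi
= arcsin(0.4532563)/pi = 0.1497378
Eclipse duration = 0.1497378 * 276.4112 = 41.3892 min

41.3892 minutes


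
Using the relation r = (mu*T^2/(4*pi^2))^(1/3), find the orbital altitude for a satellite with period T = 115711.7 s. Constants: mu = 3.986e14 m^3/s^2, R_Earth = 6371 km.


T = 115711.7 s
r = (mu*T^2/(4*pi^2))^(1/3) = (3.986e14 * 115711.7^2 / (4*pi^2))^(1/3)
r = 5.1322843e+07 m = 51322.8425 km
alt = r - R_E = 51322.8425 - 6371 = 44951.8425 km

44951.8425 km


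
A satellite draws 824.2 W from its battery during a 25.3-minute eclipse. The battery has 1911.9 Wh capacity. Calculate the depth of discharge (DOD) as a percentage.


E_used = P * t / 60 = 824.2 * 25.3 / 60 = 347.5377 Wh
DOD = E_used / E_total * 100 = 347.5377 / 1911.9 * 100
DOD = 18.1776 %

18.1776 %


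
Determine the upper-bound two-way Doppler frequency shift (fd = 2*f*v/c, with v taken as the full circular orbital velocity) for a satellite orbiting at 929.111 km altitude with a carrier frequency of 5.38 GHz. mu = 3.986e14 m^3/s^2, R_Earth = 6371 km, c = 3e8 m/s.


r = 7.300111e+06 m
v = sqrt(mu/r) = 7389.3105 m/s (worst-case radial velocity)
f = 5.38 GHz = 5.38e+09 Hz
fd = 2*f*v/c = 2*5.38e+09*7389.3105/3.0e+08
fd = 265029.9361 Hz

265029.9361 Hz


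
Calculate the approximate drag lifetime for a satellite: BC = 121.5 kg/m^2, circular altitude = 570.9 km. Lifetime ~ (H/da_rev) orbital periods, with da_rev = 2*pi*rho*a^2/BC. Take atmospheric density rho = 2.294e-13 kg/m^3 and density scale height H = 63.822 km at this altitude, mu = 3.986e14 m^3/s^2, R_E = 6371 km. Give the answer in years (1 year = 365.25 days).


a = R_E + alt = 6941.9000 km = 6.9419e+06 m
da_rev = 2*pi*rho*a^2/BC = 2*pi*2.294e-13*(6.9419e+06)^2/121.5 = 0.571680937 m per revolution
N = H/da_rev = 63822.0000 m / 0.571680937 m = 111639.1957 revolutions
P = 2*pi*sqrt(a^3/mu) = 5756.1056 s
lifetime = N*P = 111639.1957 * 5756.1056 = 6.42607e+08 s = 7437.5810 days
years = 7437.5810 / 365.25 = 20.3630 years

20.3630 years


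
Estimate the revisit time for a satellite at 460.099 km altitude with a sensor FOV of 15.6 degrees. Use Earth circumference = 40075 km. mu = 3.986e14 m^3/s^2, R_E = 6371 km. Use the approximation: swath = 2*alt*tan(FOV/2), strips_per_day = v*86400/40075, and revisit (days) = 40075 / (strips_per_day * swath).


swath = 2*460.099*tan(0.1361357) = 126.0514 km
v = sqrt(mu/r) = 7638.7687 m/s = 7.6388 km/s
strips/day = v*86400/40075 = 7.6388*86400/40075 = 16.4689
coverage/day = strips * swath = 16.4689 * 126.0514 = 2075.9238 km
revisit = 40075 / 2075.9238 = 19.3047 days

19.3047 days


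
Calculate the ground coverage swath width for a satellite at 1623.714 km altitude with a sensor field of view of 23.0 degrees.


FOV = 23.0 deg = 0.4014257 rad
swath = 2 * alt * tan(FOV/2) = 2 * 1623.714 * tan(0.2007129)
swath = 2 * 1623.714 * 0.2034523
swath = 660.6967 km

660.6967 km


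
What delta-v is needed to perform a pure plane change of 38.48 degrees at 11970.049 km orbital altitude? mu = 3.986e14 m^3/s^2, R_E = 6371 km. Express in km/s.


r = 18341.0490 km = 1.8341049e+07 m
V = sqrt(mu/r) = 4661.8314 m/s
di = 38.48 deg = 0.6716027 rad
dV = 2*V*sin(di/2) = 2*4661.8314*sin(0.3358013)
dV = 3072.3880 m/s = 3.0724 km/s

3.0724 km/s


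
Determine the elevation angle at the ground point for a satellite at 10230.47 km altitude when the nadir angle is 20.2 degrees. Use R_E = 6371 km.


r = R_E + alt = 16601.4700 km
Law of sines in the satellite / Earth-center / ground-point triangle:
  sin(nadir)/R_E = sin(90 + el)/r  =>  cos(el) = (r/R_E)*sin(nadir)
cos(el) = (16601.4700 / 6371.0000) * sin(20.2 deg) = 0.8997736
el = arccos(0.8997736) = 25.8717 deg
(Earth-central angle = 90 - nadir - el = 43.9283 deg)

25.8717 degrees


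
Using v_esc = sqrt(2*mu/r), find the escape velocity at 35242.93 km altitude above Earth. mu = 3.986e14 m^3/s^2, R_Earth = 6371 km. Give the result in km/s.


r = 6371.0 + 35242.93 = 41613.9300 km = 4.161393e+07 m
v_esc = sqrt(2*mu/r) = sqrt(2*3.986e14 / 4.161393e+07)
v_esc = 4376.8764 m/s = 4.3769 km/s

4.3769 km/s


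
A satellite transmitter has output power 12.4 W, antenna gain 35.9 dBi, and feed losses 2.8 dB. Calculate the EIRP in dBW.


Pt = 12.4 W = 10.9342 dBW
EIRP = Pt_dBW + Gt - losses = 10.9342 + 35.9 - 2.8 = 44.0342 dBW

44.0342 dBW


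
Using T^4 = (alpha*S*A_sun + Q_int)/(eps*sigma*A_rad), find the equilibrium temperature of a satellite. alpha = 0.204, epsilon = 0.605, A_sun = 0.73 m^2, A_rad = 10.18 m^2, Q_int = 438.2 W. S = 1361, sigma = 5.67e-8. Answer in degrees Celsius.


Numerator = alpha*S*A_sun + Q_int = 0.204*1361*0.73 + 438.2 = 640.8801 W
Denominator = eps*sigma*A_rad = 0.605*5.67e-8*10.18 = 3.4920963e-07 W/K^4
T^4 = 1.8352304e+09 K^4
T = 206.9773 K = -66.1727 C

-66.1727 degrees Celsius


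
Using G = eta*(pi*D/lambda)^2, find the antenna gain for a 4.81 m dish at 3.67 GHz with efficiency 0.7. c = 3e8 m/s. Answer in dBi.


lambda = c/f = 3e8 / 3.67e+09 = 0.08174387 m
G = eta*(pi*D/lambda)^2 = 0.7*(pi*4.81/0.08174387)^2
G = 23920.9023 (linear)
G = 10*log10(23920.9023) = 43.7878 dBi

43.7878 dBi


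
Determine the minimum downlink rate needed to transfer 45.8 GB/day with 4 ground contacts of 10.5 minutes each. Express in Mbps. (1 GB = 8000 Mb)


total contact time = 4 * 10.5 * 60 = 2520.0000 s
data = 45.8 GB = 366400.0000 Mb
rate = 366400.0000 / 2520.0000 = 145.3968 Mbps

145.3968 Mbps


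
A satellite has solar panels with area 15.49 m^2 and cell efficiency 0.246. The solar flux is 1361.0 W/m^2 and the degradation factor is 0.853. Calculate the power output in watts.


P = area * eta * S * degradation
P = 15.49 * 0.246 * 1361.0 * 0.853
P = 4423.7816 W

4423.7816 W


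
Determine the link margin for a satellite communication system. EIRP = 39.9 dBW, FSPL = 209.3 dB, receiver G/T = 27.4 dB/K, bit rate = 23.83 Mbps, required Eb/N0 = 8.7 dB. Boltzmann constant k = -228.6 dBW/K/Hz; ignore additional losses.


C/N0 = EIRP - FSPL + G/T - k = 39.9 - 209.3 + 27.4 - (-228.6)
C/N0 = 86.6000 dB-Hz
R_b = 23.83 Mbps = 2.383e+07 bps -> 10*log10(R_b) = 73.7712 dB-Hz
Eb/N0 = C/N0 - 10*log10(R_b) = 86.6000 - 73.7712 = 12.8288 dB
Margin = Eb/N0 - Eb/N0_req = 12.8288 - 8.7 = 4.1288 dB (link closes)

4.1288 dB


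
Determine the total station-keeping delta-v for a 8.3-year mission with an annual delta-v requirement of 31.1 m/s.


dV = rate * years = 31.1 * 8.3
dV = 258.1300 m/s

258.1300 m/s


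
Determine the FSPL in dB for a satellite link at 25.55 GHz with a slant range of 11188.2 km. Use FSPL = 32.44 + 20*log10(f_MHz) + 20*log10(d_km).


f = 25.55 GHz = 25550.0000 MHz
d = 11188.2 km
FSPL = 32.44 + 20*log10(25550.0000) + 20*log10(11188.2)
FSPL = 32.44 + 88.1478 + 80.9752
FSPL = 201.5630 dB

201.5630 dB


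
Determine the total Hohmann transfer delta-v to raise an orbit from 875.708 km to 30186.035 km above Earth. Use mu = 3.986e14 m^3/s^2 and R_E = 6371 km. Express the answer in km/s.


r1 = 7246.7080 km = 7.246708e+06 m
r2 = 36557.0350 km = 3.6557035e+07 m
dv1 = sqrt(mu/r1)*(sqrt(2*r2/(r1+r2)) - 1) = 2165.2250 m/s
dv2 = sqrt(mu/r2)*(1 - sqrt(2*r1/(r1+r2))) = 1402.6617 m/s
total dv = |dv1| + |dv2| = 2165.2250 + 1402.6617 = 3567.8867 m/s = 3.5679 km/s

3.5679 km/s


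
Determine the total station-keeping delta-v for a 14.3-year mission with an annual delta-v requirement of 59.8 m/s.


dV = rate * years = 59.8 * 14.3
dV = 855.1400 m/s

855.1400 m/s


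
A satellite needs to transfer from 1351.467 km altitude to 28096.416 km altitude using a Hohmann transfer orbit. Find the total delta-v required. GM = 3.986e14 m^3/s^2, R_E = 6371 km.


r1 = 7722.4670 km = 7.722467e+06 m
r2 = 34467.4160 km = 3.4467416e+07 m
dv1 = sqrt(mu/r1)*(sqrt(2*r2/(r1+r2)) - 1) = 1999.0471 m/s
dv2 = sqrt(mu/r2)*(1 - sqrt(2*r1/(r1+r2))) = 1343.1053 m/s
total dv = |dv1| + |dv2| = 1999.0471 + 1343.1053 = 3342.1524 m/s = 3.3422 km/s

3.3422 km/s


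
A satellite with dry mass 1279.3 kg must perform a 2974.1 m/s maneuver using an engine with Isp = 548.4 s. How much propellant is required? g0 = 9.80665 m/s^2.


ve = Isp * g0 = 548.4 * 9.80665 = 5377.966860 m/s
mass ratio = exp(dv/ve) = exp(2974.1/5377.966860) = 1.73848784
m_prop = m_dry * (mr - 1) = 1279.3 * (1.73848784 - 1)
m_prop = 944.7475 kg

944.7475 kg


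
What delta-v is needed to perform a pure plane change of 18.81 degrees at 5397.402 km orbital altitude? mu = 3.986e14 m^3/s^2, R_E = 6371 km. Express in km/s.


r = 11768.4020 km = 1.1768402e+07 m
V = sqrt(mu/r) = 5819.8246 m/s
di = 18.81 deg = 0.3282964 rad
dV = 2*V*sin(di/2) = 2*5819.8246*sin(0.1641482)
dV = 1902.0590 m/s = 1.9021 km/s

1.9021 km/s


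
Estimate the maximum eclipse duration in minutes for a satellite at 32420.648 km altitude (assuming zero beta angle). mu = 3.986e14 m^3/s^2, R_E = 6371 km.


r = 38791.6480 km
T = 1267.2646 min
Eclipse fraction = arcsin(R_E/r)/pi = arcsin(6371.0000/38791.6480)/pi
= arcsin(0.1642364)/pi = 0.05251599
Eclipse duration = 0.05251599 * 1267.2646 = 66.5517 min

66.5517 minutes


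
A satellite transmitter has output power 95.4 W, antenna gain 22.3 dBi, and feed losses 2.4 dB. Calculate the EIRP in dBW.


Pt = 95.4 W = 19.7955 dBW
EIRP = Pt_dBW + Gt - losses = 19.7955 + 22.3 - 2.4 = 39.6955 dBW

39.6955 dBW


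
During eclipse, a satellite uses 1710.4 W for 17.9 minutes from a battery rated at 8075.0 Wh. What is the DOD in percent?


E_used = P * t / 60 = 1710.4 * 17.9 / 60 = 510.2693 Wh
DOD = E_used / E_total * 100 = 510.2693 / 8075.0 * 100
DOD = 6.3191 %

6.3191 %


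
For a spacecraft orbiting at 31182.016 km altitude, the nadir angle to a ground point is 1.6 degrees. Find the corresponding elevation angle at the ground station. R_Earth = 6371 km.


r = R_E + alt = 37553.0160 km
Law of sines in the satellite / Earth-center / ground-point triangle:
  sin(nadir)/R_E = sin(90 + el)/r  =>  cos(el) = (r/R_E)*sin(nadir)
cos(el) = (37553.0160 / 6371.0000) * sin(1.6 deg) = 0.1645804
el = arccos(0.1645804) = 80.5271 deg
(Earth-central angle = 90 - nadir - el = 7.8729 deg)

80.5271 degrees


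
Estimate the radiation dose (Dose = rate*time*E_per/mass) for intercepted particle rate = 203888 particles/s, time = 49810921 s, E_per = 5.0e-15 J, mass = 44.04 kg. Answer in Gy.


Total energy deposited = rate * time * E_per
  = 203888 * 49810921 * 5.0e-15 = 0.05077925 J
Dose = E_total / mass = 0.05077925 / 44.04
Dose = 0.001153026 Gy

0.0012 Gy


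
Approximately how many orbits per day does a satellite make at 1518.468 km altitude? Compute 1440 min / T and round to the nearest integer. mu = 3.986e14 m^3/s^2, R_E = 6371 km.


r = 7.889468e+06 m
T = 2*pi*sqrt(r^3/mu) = 6974.0138 s = 116.2336 min
revs/day = 1440 / 116.2336 = 12.3888
Rounded: 12 revolutions per day

12 revolutions per day


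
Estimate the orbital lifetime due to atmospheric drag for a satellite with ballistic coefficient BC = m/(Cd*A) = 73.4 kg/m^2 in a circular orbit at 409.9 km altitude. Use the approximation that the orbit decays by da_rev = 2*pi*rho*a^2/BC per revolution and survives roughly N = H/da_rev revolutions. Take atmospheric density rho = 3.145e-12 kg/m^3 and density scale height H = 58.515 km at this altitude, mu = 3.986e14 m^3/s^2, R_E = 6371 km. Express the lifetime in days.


a = R_E + alt = 6780.9000 km = 6.7809e+06 m
da_rev = 2*pi*rho*a^2/BC = 2*pi*3.145e-12*(6.7809e+06)^2/73.4 = 12.378817 m per revolution
N = H/da_rev = 58515.0000 m / 12.378817 m = 4727.0269 revolutions
P = 2*pi*sqrt(a^3/mu) = 5557.0235 s
lifetime = N*P = 4727.0269 * 5557.0235 = 2.6268199e+07 s = 304.0301 days

304.0301 days


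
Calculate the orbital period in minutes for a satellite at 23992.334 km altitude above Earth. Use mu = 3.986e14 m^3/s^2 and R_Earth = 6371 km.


r = 30363.3340 km = 3.0363334e+07 m
T = 2*pi*sqrt(r^3/mu) = 2*pi*sqrt(2.7992931e+22 / 3.986e14)
T = 52654.4895 s = 877.5748 min

877.5748 minutes


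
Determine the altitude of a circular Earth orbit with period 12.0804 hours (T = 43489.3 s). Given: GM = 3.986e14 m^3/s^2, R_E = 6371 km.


T = 43489.3 s
r = (mu*T^2/(4*pi^2))^(1/3) = (3.986e14 * 43489.3^2 / (4*pi^2))^(1/3)
r = 2.6728882e+07 m = 26728.8822 km
alt = r - R_E = 26728.8822 - 6371 = 20357.8822 km

20357.8822 km


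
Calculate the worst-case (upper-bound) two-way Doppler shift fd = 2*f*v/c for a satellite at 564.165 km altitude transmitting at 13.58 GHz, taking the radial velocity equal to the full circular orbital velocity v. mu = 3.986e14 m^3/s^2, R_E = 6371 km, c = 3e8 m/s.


r = 6.935165e+06 m
v = sqrt(mu/r) = 7581.2400 m/s (worst-case radial velocity)
f = 13.58 GHz = 1.358e+10 Hz
fd = 2*f*v/c = 2*1.358e+10*7581.2400/3.0e+08
fd = 686354.9323 Hz

686354.9323 Hz


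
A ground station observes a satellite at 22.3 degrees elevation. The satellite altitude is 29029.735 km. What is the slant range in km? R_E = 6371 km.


h = 29029.735 km, el = 22.3 deg
d = -R_E*sin(el) + sqrt((R_E*sin(el))^2 + 2*R_E*h + h^2)
d = -6371.0000*sin(0.3892084) + sqrt((6371.0000*0.3794562)^2 + 2*6371.0000*29029.735 + 29029.735^2)
d = 32489.0283 km

32489.0283 km


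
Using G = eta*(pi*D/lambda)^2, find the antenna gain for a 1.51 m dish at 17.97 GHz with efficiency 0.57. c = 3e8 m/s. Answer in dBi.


lambda = c/f = 3e8 / 1.797e+10 = 0.01669449 m
G = eta*(pi*D/lambda)^2 = 0.57*(pi*1.51/0.01669449)^2
G = 46023.7647 (linear)
G = 10*log10(46023.7647) = 46.6298 dBi

46.6298 dBi


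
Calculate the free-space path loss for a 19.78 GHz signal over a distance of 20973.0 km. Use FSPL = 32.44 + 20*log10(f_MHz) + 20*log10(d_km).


f = 19.78 GHz = 19780.0000 MHz
d = 20973.0 km
FSPL = 32.44 + 20*log10(19780.0000) + 20*log10(20973.0)
FSPL = 32.44 + 85.9245 + 86.4332
FSPL = 204.7977 dB

204.7977 dB
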